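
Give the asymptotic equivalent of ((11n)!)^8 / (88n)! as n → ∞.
((11n)!)^8/(88n)! ~ ((2π·11n)^(7/2) / sqrt(8)) · 8^(−8·11n)  →  0

Write N = 11n. Stirling: N! ~ sqrt(2π N)(N/e)^N and (8N)! ~ sqrt(2π·8N)·(8N/e)^(8N).
  (N!)^8/(8N)! ~ (2π N)^(8/2) (N/e)^(8N) / [sqrt(2π·8N) (8N/e)^(8N)]
     = (2π N)^(8/2) / sqrt(2π·8N) · (N/(8N))^(8N)
     = (2π N)^((8−1)/2) / sqrt(8) · 8^(−8N).
Since 8^8 > 1, the factor 8^(−8N) decays exponentially, so the ratio → 0. Substituting N = 11n gives the stated form.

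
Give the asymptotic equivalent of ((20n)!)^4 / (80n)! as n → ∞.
((20n)!)^4/(80n)! ~ ((2π·20n)^(3/2) / 2) · 4^(−4·20n)  →  0

Write N = 20n. Stirling: N! ~ sqrt(2π N)(N/e)^N and (4N)! ~ sqrt(2π·4N)·(4N/e)^(4N).
  (N!)^4/(4N)! ~ (2π N)^(4/2) (N/e)^(4N) / [sqrt(2π·4N) (4N/e)^(4N)]
     = (2π N)^(4/2) / sqrt(2π·4N) · (N/(4N))^(4N)
     = (2π N)^((4−1)/2) / 2 · 4^(−4N).
Since 4^4 > 1, the factor 4^(−4N) decays exponentially, so the ratio → 0. Substituting N = 20n gives the stated form.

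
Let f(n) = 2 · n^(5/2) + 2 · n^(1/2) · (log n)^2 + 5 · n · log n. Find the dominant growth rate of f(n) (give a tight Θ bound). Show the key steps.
f(n) ∈ Θ(n^(5/2))

Compare the terms by growth order. For large n, n^a · (log n)^b dominates n^a' · (log n)^b' iff a > a', or (a = a' and b > b'). Ranking the 3 terms shows the dominant one is 2 · n^(5/2). Hence f(n) ∈ Θ(n^(5/2)).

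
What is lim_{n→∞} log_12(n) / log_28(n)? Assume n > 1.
lim = ln(28) / ln(12) = log_12(28)

Change of base: log_12(n) = ln n / ln 12 and log_28(n) = ln n / ln 28. The ratio is (ln n / ln 12) · (ln 28 / ln n) = ln 28 / ln 12, a constant independent of n. So the limit is ln 28 / ln 12 = log_12(28).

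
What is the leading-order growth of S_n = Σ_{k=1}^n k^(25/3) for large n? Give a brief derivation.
S_n ~ (3/28) · n^(28/3)

Integral comparison: Σ_{k=1}^n k^(25/3) = ∫_0^n x^(25/3) dx + O(n^(25/3)). The integral is n^(1 + 25/3) / (1 + 25/3) = n^((25+3)/3) / ((25+3)/3) = (3/28) · n^(28/3).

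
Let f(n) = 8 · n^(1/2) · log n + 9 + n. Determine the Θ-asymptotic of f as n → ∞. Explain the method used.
f(n) ∈ Θ(n)

Compare the terms by growth order. For large n, n^a · (log n)^b dominates n^a' · (log n)^b' iff a > a', or (a = a' and b > b'). Ranking the 3 terms shows the dominant one is n. Hence f(n) ∈ Θ(n).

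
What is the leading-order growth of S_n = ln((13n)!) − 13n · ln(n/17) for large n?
S_n ~ 13n · (ln 221 − 1) + O(ln n)

Stirling: ln((13n)!) = 13n ln(13n) − 13n + O(ln n).
  S_n = 13n ln(13n) − 13n − 13n ln(n/17) + O(ln n)
      = 13n ln(13n) − 13n ln n + 13n ln 17 − 13n + O(ln n)
      = 13n ln 13 + 13n ln 17 − 13n + O(ln n)
      = 13n (ln 221 − 1) + O(ln n).
Numerically ln(221) − 1 ≈ 4.3982.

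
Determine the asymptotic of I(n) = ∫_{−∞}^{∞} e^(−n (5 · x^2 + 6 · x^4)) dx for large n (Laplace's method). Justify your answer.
I(n) ~ sqrt(π/(5n))

φ(x) = 5 · x^2 + 6 · x^4 has its unique global minimum at x* = 0 (since φ'(x) = 10x + 24x^3 = 0 only at x = 0 for real x with both coefficients positive, and φ → ∞ as |x| → ∞). At x* = 0, φ(0) = 0 and φ''(0) = 10. Laplace's method then gives
  I(n) ~ sqrt(2π / (n · φ''(0))) · e^(−n φ(0)) = sqrt(2π / (10n)) = sqrt(π/(5n)).
The 6 · x^4 term contributes only at subleading order (an O(1/n) relative correction).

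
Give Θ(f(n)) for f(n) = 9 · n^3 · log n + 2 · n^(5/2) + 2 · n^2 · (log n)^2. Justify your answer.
f(n) ∈ Θ(n^3 · log n)

Compare the terms by growth order. For large n, n^a · (log n)^b dominates n^a' · (log n)^b' iff a > a', or (a = a' and b > b'). Ranking the 3 terms shows the dominant one is 9 · n^3 · log n. Hence f(n) ∈ Θ(n^3 · log n).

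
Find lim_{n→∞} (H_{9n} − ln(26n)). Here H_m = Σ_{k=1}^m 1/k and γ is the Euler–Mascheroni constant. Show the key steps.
lim = ln(9/26) + γ

By Euler-Maclaurin, H_m = ln m + γ + O(1/m). So
  H_{9n} − ln(26n) = ln(9n) + γ − ln(26n) + O(1/n)
                       = ln(9/26) + γ + O(1/n).
Hence the limit is ln(9/26) + γ.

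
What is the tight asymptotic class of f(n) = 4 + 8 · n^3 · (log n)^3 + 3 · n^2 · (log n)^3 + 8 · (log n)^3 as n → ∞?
f(n) ∈ Θ(n^3 · (log n)^3)

Compare the terms by growth order. For large n, n^a · (log n)^b dominates n^a' · (log n)^b' iff a > a', or (a = a' and b > b'). Ranking the 4 terms shows the dominant one is 8 · n^3 · (log n)^3. Hence f(n) ∈ Θ(n^3 · (log n)^3).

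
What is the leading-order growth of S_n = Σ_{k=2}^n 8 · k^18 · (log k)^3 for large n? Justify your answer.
S_n ~ 8 · n^19 · (log n)^3 / 19

By integral comparison, S_n = ∫_1^n 8 · x^18 · (log x)^3 dx + O(n^18 · (log n)^3). For the integral, the leading term of ∫_1^n x^18 (log x)^3 dx is n^19/19 · (log n)^3 (by repeated integration by parts; each step lowers the log-exponent and produces a relatively O(1/log n) correction). Hence S_n ~ 8 · n^19 · (log n)^3 / 19.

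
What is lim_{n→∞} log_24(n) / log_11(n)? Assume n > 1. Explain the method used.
lim = ln(11) / ln(24) = log_24(11)

Change of base: log_24(n) = ln n / ln 24 and log_11(n) = ln n / ln 11. The ratio is (ln n / ln 24) · (ln 11 / ln n) = ln 11 / ln 24, a constant independent of n. So the limit is ln 11 / ln 24 = log_24(11).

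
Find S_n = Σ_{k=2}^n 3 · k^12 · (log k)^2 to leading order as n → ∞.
S_n ~ 3 · n^13 · (log n)^2 / 13

By integral comparison, S_n = ∫_1^n 3 · x^12 · (log x)^2 dx + O(n^12 · (log n)^2). For the integral, the leading term of ∫_1^n x^12 (log x)^2 dx is n^13/13 · (log n)^2 (by repeated integration by parts; each step lowers the log-exponent and produces a relatively O(1/log n) correction). Hence S_n ~ 3 · n^13 · (log n)^2 / 13.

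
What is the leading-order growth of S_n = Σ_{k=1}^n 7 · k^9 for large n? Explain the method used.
S_n ~ 7 · n^10 / 10

By integral comparison (Euler-Maclaurin), Σ_{k=1}^n 7 · k^9 = 7 · ∫_0^n x^9 dx + O(n^9) = 7 · n^10/10 + O(n^9). (Equivalently, Faulhaber's formula gives the same leading term.)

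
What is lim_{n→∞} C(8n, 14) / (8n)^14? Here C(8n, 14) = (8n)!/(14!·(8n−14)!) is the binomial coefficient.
lim = 1/14! = 1/87178291200

With N = 8n → ∞: C(N, 14) / N^14 = [N(N−1)…(N−13)] / (14! · N^14) = (1/14!) · 1 · (1 − 1/(8n)) · … · (1 − 13/(8n)). Each factor → 1 as N → ∞, so the limit is 1/14! = 1/87178291200.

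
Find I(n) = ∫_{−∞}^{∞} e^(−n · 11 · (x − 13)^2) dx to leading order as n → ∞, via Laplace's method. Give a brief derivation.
I(n) = sqrt(π/(11n))

Here φ(x) = 11 · (x − 13)^2 has its unique minimum at x* = 13 with φ(x*) = 0 and φ''(x*) = 22. Laplace's method gives
  I(n) ~ e^(−n φ(x*)) · sqrt(2π / (n · φ''(x*))) = sqrt(2π / (22n)) = sqrt(π/(11n)).
This is exact: substituting u = (x − 13)·sqrt(11n) gives I(n) = (1/sqrt(11n)) ∫_{−∞}^{∞} e^(−u^2) du = sqrt(π/(11n)).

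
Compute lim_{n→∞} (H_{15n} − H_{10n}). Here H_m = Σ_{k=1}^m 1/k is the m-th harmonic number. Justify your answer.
lim = ln(15/10) = ln(3/2)

Euler-Maclaurin gives H_m = ln m + γ + 1/(2m) + O(1/m^2). The γ and O(1/m) terms cancel in the difference:
  H_{15n} − H_{10n} = ln(15n) − ln(10n) + O(1/n) = ln(15/10) + O(1/n).
Hence the limit is ln(15/10) = ln(3/2).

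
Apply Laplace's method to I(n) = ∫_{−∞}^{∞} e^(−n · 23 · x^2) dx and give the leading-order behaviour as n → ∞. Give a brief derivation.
I(n) = sqrt(π/(23n))

Here φ(x) = 23 · x^2 has its unique minimum at x* = 0 with φ(x*) = 0 and φ''(x*) = 46. Laplace's method gives
  I(n) ~ e^(−n φ(x*)) · sqrt(2π / (n · φ''(x*))) = sqrt(2π / (46n)) = sqrt(π/(23n)).
This is exact: substituting u = (x − 0)·sqrt(23n) gives I(n) = (1/sqrt(23n)) ∫_{−∞}^{∞} e^(−u^2) du = sqrt(π/(23n)).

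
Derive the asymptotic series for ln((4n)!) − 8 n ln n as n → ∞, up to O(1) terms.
ln((4n)!) − 8 n ln n = −4 n ln n + 4(ln 4 − 1) n + (1/2) ln(2π·4n) + O(1/n)

Stirling: ln((4n)!) = 4n ln(4n) − 4n + (1/2) ln(2π·4n) + O(1/n).
Expand 4n ln(4n) = 4n (ln n + ln 4) = 4n ln n + 4n ln 4.
Subtract 8n ln n: leading term is (4 − 8) n ln n = −4 n ln n. The next term is 4n ln 4 − 4n = 4(ln 4 − 1) n. Then the (1/2) ln(2π·4n) correction.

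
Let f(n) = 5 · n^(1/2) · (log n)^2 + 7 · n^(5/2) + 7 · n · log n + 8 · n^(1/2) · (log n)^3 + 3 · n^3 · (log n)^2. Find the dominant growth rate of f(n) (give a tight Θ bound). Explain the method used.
f(n) ∈ Θ(n^3 · (log n)^2)

Compare the terms by growth order. For large n, n^a · (log n)^b dominates n^a' · (log n)^b' iff a > a', or (a = a' and b > b'). Ranking the 5 terms shows the dominant one is 3 · n^3 · (log n)^2. Hence f(n) ∈ Θ(n^3 · (log n)^2).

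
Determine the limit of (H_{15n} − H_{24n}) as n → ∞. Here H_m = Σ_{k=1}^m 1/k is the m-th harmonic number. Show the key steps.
lim = ln(15/24) = ln(5/8)

Euler-Maclaurin gives H_m = ln m + γ + 1/(2m) + O(1/m^2). The γ and O(1/m) terms cancel in the difference:
  H_{15n} − H_{24n} = ln(15n) − ln(24n) + O(1/n) = ln(15/24) + O(1/n).
Hence the limit is ln(15/24) = ln(5/8).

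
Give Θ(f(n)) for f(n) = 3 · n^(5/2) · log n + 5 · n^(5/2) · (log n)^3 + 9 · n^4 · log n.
f(n) ∈ Θ(n^4 · log n)

Compare the terms by growth order. For large n, n^a · (log n)^b dominates n^a' · (log n)^b' iff a > a', or (a = a' and b > b'). Ranking the 3 terms shows the dominant one is 9 · n^4 · log n. Hence f(n) ∈ Θ(n^4 · log n).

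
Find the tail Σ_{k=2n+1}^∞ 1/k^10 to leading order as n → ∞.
Σ_{k>2n} 1/k^10 ~ 1/(9 · (2n)^9)

Compare to the integral: ∫_{2n}^∞ x^(−10) dx = [−x^(−9)/9]_{2n}^∞ = 1/((10−1)·(2n)^9). Euler-Maclaurin then gives
  Σ_{k>2n} 1/k^10 = ∫_{2n}^∞ dx/x^10 − 1/(2·(2n)^10) + O(1/(2n)^11).
(Equivalently this is ζ(10) − Σ_{k≤2n} 1/k^10.)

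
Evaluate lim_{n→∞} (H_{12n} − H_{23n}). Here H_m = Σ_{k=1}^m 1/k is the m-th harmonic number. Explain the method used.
lim = ln(12/23)

Euler-Maclaurin gives H_m = ln m + γ + 1/(2m) + O(1/m^2). The γ and O(1/m) terms cancel in the difference:
  H_{12n} − H_{23n} = ln(12n) − ln(23n) + O(1/n) = ln(12/23) + O(1/n).
Hence the limit is ln(12/23).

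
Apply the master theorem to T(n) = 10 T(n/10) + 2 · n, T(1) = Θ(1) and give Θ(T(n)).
T(n) = Θ(n log n)

log_10 10 = 1, and f(n) = 2 · n = Θ(n^(log_10 10)). This is Case 2 of the master theorem: T(n) = Θ(f(n) · log n) = Θ(n log n).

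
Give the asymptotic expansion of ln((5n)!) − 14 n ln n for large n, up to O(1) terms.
ln((5n)!) − 14 n ln n = −9 n ln n + 5(ln 5 − 1) n + (1/2) ln(2π·5n) + O(1/n)

Stirling: ln((5n)!) = 5n ln(5n) − 5n + (1/2) ln(2π·5n) + O(1/n).
Expand 5n ln(5n) = 5n (ln n + ln 5) = 5n ln n + 5n ln 5.
Subtract 14n ln n: leading term is (5 − 14) n ln n = −9 n ln n. The next term is 5n ln 5 − 5n = 5(ln 5 − 1) n. Then the (1/2) ln(2π·5n) correction.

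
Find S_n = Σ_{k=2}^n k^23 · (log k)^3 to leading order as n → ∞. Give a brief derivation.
S_n ~ n^24 · (log n)^3 / 24

By integral comparison, S_n = ∫_1^n x^23 · (log x)^3 dx + O(n^23 · (log n)^3). For the integral, the leading term of ∫_1^n x^23 (log x)^3 dx is n^24/24 · (log n)^3 (by repeated integration by parts; each step lowers the log-exponent and produces a relatively O(1/log n) correction). Hence S_n ~ n^24 · (log n)^3 / 24.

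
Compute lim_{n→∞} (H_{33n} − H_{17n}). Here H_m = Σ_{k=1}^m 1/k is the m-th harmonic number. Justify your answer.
lim = ln(33/17)

Euler-Maclaurin gives H_m = ln m + γ + 1/(2m) + O(1/m^2). The γ and O(1/m) terms cancel in the difference:
  H_{33n} − H_{17n} = ln(33n) − ln(17n) + O(1/n) = ln(33/17) + O(1/n).
Hence the limit is ln(33/17).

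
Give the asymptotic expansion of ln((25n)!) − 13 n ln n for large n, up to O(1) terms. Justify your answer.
ln((25n)!) − 13 n ln n = 12 n ln n + 25(ln 25 − 1) n + (1/2) ln(2π·25n) + O(1/n)

Stirling: ln((25n)!) = 25n ln(25n) − 25n + (1/2) ln(2π·25n) + O(1/n).
Expand 25n ln(25n) = 25n (ln n + ln 25) = 25n ln n + 25n ln 25.
Subtract 13n ln n: leading term is (25 − 13) n ln n = 12 n ln n. The next term is 25n ln 25 − 25n = 25(ln 25 − 1) n. Then the (1/2) ln(2π·25n) correction.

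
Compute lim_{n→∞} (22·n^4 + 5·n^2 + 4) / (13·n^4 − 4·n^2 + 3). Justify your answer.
lim = 22/13

For large n the leading n^4 terms dominate both numerator and denominator. Dividing top and bottom by n^4, every other term tends to 0, leaving 22/13.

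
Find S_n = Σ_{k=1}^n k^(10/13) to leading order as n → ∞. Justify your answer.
S_n ~ (13/23) · n^(23/13)

Integral comparison: Σ_{k=1}^n k^(10/13) = ∫_0^n x^(10/13) dx + O(n^(10/13)). The integral is n^(1 + 10/13) / (1 + 10/13) = n^((10+13)/13) / ((10+13)/13) = (13/23) · n^(23/13).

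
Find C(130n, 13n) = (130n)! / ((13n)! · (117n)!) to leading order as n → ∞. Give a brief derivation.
C(130n, 13n) ~ (10000000000/387420489)^(13n) · sqrt(5/(9π·13n))

Write N = 13n. Apply Stirling to each factorial:
  (10N)! ~ sqrt(2π·10N) · (10N/e)^(10N),
  N! ~ sqrt(2π N) · (N/e)^N,
  (9N)! ~ sqrt(2π·9N) · (9N/e)^(9N).
The exponential factors combine to (10N)^(10N) / (N^N · (9N)^(9N)) = 10^(10N)/9^(9N) = (10^10/9^9)^N = (10000000000/387420489)^N.
The square-root prefactors combine to sqrt(2π·10N) / (sqrt(2π N)·sqrt(2π·9N)) = sqrt(10 / (2π·9·N)) = sqrt(5/(9π·13n)).
Substituting N = 13n: C(130n, 13n) ~ (10000000000/387420489)^(13n) · sqrt(5/(9π·13n)).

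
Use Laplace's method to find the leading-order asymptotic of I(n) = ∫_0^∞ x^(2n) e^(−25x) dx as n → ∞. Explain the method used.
I(n) ~ (sqrt(2π·2n) / 25) · (2n/(25e))^(2n)

Write the integrand as exp(2n ln x − 25x) and set f(x) = 2n ln x − 25x. Then f'(x) = 2n/x − 25 = 0 at x* = 2n/25, and f''(x*) = −2n/x*^2 = −25^2/(2n). Laplace's method (interior maximum) gives
  I(n) ~ e^(f(x*)) · sqrt(2π / |f''(x*)|)
        = exp(2n ln(2n/25) − 2n) · sqrt(2π · 2n / 25^2)
        = (2n/25)^(2n) e^(−2n) · sqrt(2π·2n) / 25
        = (sqrt(2π·2n) / 25) · (2n/(25e))^(2n).
This matches Γ(2n+1)/25^(2n+1) with Stirling applied to Γ.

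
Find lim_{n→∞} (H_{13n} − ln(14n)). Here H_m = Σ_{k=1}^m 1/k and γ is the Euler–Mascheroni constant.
lim = ln(13/14) + γ

By Euler-Maclaurin, H_m = ln m + γ + O(1/m). So
  H_{13n} − ln(14n) = ln(13n) + γ − ln(14n) + O(1/n)
                       = ln(13/14) + γ + O(1/n).
Hence the limit is ln(13/14) + γ.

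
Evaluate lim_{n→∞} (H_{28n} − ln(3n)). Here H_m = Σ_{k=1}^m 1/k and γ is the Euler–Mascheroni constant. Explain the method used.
lim = ln(28/3) + γ

By Euler-Maclaurin, H_m = ln m + γ + O(1/m). So
  H_{28n} − ln(3n) = ln(28n) + γ − ln(3n) + O(1/n)
                       = ln(28/3) + γ + O(1/n).
Hence the limit is ln(28/3) + γ.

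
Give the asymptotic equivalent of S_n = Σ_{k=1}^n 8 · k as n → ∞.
S_n ~ 4 · n^2

By integral comparison (Euler-Maclaurin), Σ_{k=1}^n 8 · k = 8 · ∫_0^n x^1 dx + O(n) = 8 · n^2/2 = 4 · n^2 + O(n). (Equivalently, Faulhaber's formula gives the same leading term.)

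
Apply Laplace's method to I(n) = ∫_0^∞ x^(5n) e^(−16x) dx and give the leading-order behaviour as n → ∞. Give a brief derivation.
I(n) ~ (sqrt(2π·5n) / 16) · (5n/(16e))^(5n)

Write the integrand as exp(5n ln x − 16x) and set f(x) = 5n ln x − 16x. Then f'(x) = 5n/x − 16 = 0 at x* = 5n/16, and f''(x*) = −5n/x*^2 = −16^2/(5n). Laplace's method (interior maximum) gives
  I(n) ~ e^(f(x*)) · sqrt(2π / |f''(x*)|)
        = exp(5n ln(5n/16) − 5n) · sqrt(2π · 5n / 16^2)
        = (5n/16)^(5n) e^(−5n) · sqrt(2π·5n) / 16
        = (sqrt(2π·5n) / 16) · (5n/(16e))^(5n).
This matches Γ(5n+1)/16^(5n+1) with Stirling applied to Γ.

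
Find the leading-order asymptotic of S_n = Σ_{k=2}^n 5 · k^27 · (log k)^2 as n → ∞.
S_n ~ 5 · n^28 · (log n)^2 / 28

By integral comparison, S_n = ∫_1^n 5 · x^27 · (log x)^2 dx + O(n^27 · (log n)^2). For the integral, the leading term of ∫_1^n x^27 (log x)^2 dx is n^28/28 · (log n)^2 (by repeated integration by parts; each step lowers the log-exponent and produces a relatively O(1/log n) correction). Hence S_n ~ 5 · n^28 · (log n)^2 / 28.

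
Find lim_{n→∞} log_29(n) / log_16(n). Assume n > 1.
lim = ln(16) / ln(29) = log_29(16)

Change of base: log_29(n) = ln n / ln 29 and log_16(n) = ln n / ln 16. The ratio is (ln n / ln 29) · (ln 16 / ln n) = ln 16 / ln 29, a constant independent of n. So the limit is ln 16 / ln 29 = log_29(16).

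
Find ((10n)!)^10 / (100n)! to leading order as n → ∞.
((10n)!)^10/(100n)! ~ ((2π·10n)^(9/2) / sqrt(10)) · 10^(−10·10n)  →  0

Write N = 10n. Stirling: N! ~ sqrt(2π N)(N/e)^N and (10N)! ~ sqrt(2π·10N)·(10N/e)^(10N).
  (N!)^10/(10N)! ~ (2π N)^(10/2) (N/e)^(10N) / [sqrt(2π·10N) (10N/e)^(10N)]
     = (2π N)^(10/2) / sqrt(2π·10N) · (N/(10N))^(10N)
     = (2π N)^((10−1)/2) / sqrt(10) · 10^(−10N).
Since 10^10 > 1, the factor 10^(−10N) decays exponentially, so the ratio → 0. Substituting N = 10n gives the stated form.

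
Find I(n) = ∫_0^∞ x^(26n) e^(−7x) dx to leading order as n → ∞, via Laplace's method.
I(n) ~ (sqrt(2π·26n) / 7) · (26n/(7e))^(26n)

Write the integrand as exp(26n ln x − 7x) and set f(x) = 26n ln x − 7x. Then f'(x) = 26n/x − 7 = 0 at x* = 26n/7, and f''(x*) = −26n/x*^2 = −7^2/(26n). Laplace's method (interior maximum) gives
  I(n) ~ e^(f(x*)) · sqrt(2π / |f''(x*)|)
        = exp(26n ln(26n/7) − 26n) · sqrt(2π · 26n / 7^2)
        = (26n/7)^(26n) e^(−26n) · sqrt(2π·26n) / 7
        = (sqrt(2π·26n) / 7) · (26n/(7e))^(26n).
This matches Γ(26n+1)/7^(26n+1) with Stirling applied to Γ.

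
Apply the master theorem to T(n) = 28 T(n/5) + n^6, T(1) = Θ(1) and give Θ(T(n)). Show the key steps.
T(n) = Θ(n^6)

log_5 28 ≈ 2.070. f(n) = n^6 dominates n^(log_5 28) since 6 > 2.070, and the regularity condition a·f(n/b) = 28·(n/5)^6 = (28/15625)·n^6 ≤ c·f(n) holds with c = 28/15625 ≈ 0.00179 < 1. So this is Case 3: T(n) = Θ(f(n)) = Θ(n^6).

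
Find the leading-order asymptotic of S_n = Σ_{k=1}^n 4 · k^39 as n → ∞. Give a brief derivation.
S_n ~ n^40 / 10

By integral comparison (Euler-Maclaurin), Σ_{k=1}^n 4 · k^39 = 4 · ∫_0^n x^39 dx + O(n^39) = 4 · n^40/40 = n^40 / 10 + O(n^39). (Equivalently, Faulhaber's formula gives the same leading term.)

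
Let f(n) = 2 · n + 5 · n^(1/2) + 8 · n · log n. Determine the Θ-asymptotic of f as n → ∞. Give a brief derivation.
f(n) ∈ Θ(n · log n)

Compare the terms by growth order. For large n, n^a · (log n)^b dominates n^a' · (log n)^b' iff a > a', or (a = a' and b > b'). Ranking the 3 terms shows the dominant one is 8 · n · log n. Hence f(n) ∈ Θ(n · log n).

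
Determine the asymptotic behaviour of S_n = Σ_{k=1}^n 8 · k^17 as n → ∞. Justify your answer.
S_n ~ 4 · n^18 / 9

By integral comparison (Euler-Maclaurin), Σ_{k=1}^n 8 · k^17 = 8 · ∫_0^n x^17 dx + O(n^17) = 8 · n^18/18 = 4 · n^18 / 9 + O(n^17). (Equivalently, Faulhaber's formula gives the same leading term.)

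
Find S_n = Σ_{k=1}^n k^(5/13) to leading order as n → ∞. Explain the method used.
S_n ~ (13/18) · n^(18/13)

Integral comparison: Σ_{k=1}^n k^(5/13) = ∫_0^n x^(5/13) dx + O(n^(5/13)). The integral is n^(1 + 5/13) / (1 + 5/13) = n^((5+13)/13) / ((5+13)/13) = (13/18) · n^(18/13).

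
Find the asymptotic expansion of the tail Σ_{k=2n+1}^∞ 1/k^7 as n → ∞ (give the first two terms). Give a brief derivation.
Σ_{k>2n} 1/k^7 = 1/(6 · (2n)^6) − 1/(2 · (2n)^7) + O(1/(2n)^8)

Compare to the integral: ∫_{2n}^∞ x^(−7) dx = [−x^(−6)/6]_{2n}^∞ = 1/((7−1)·(2n)^6). The Euler-Maclaurin correction adds −f(2n)/2 = −1/(2·(2n)^7). Euler-Maclaurin then gives
  Σ_{k>2n} 1/k^7 = ∫_{2n}^∞ dx/x^7 − 1/(2·(2n)^7) + O(1/(2n)^8).
(Equivalently this is ζ(7) − Σ_{k≤2n} 1/k^7.)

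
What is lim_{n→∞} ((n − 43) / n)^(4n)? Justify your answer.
lim = e^(−172)

Rewrite as (1 − 43/n)^(4n). By the standard limit (1 + x/n)^n → e^x, we have (1 − 43/n)^n → e^(−43), and raising to the 4th power gives e^(−172).
More precisely, ln[(1 − 43/n)^(4n)] = 4n · ln(1 − 43/n) = 4n · (-43/n + O(1/n^2)) = -172 + O(1/n) → -172.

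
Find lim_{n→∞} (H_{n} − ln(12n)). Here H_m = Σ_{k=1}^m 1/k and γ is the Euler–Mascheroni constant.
lim = −ln 12 + γ

By Euler-Maclaurin, H_m = ln m + γ + O(1/m). So
  H_{n} − ln(12n) = ln(n) + γ − ln(12n) + O(1/n)
                       = ln(1/12) + γ + O(1/n).
Hence the limit is ln(1/12) + γ.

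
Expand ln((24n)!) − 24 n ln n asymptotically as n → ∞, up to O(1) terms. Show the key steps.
ln((24n)!) − 24 n ln n = 24(ln 24 − 1) n + (1/2) ln(2π·24n) + O(1/n)

Stirling: ln((24n)!) = 24n ln(24n) − 24n + (1/2) ln(2π·24n) + O(1/n).
Since 24n ln(24n) = 24n ln n + 24n ln 24, subtracting 24n ln n cancels the n ln n term exactly. What remains is 24(ln 24 − 1) n + (1/2) ln(2π·24n) + O(1/n).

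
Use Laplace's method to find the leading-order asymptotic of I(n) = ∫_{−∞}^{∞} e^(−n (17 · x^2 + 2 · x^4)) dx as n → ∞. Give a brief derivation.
I(n) ~ sqrt(π/(17n))

φ(x) = 17 · x^2 + 2 · x^4 has its unique global minimum at x* = 0 (since φ'(x) = 34x + 8x^3 = 0 only at x = 0 for real x with both coefficients positive, and φ → ∞ as |x| → ∞). At x* = 0, φ(0) = 0 and φ''(0) = 34. Laplace's method then gives
  I(n) ~ sqrt(2π / (n · φ''(0))) · e^(−n φ(0)) = sqrt(2π / (34n)) = sqrt(π/(17n)).
The 2 · x^4 term contributes only at subleading order (an O(1/n) relative correction).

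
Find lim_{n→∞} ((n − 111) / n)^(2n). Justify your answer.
lim = e^(−222)

Rewrite as (1 − 111/n)^(2n). By the standard limit (1 + x/n)^n → e^x, we have (1 − 111/n)^n → e^(−111), and raising to the 2nd power gives e^(−222).
More precisely, ln[(1 − 111/n)^(2n)] = 2n · ln(1 − 111/n) = 2n · (-111/n + O(1/n^2)) = -222 + O(1/n) → -222.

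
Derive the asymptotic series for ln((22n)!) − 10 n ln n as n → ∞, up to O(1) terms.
ln((22n)!) − 10 n ln n = 12 n ln n + 22(ln 22 − 1) n + (1/2) ln(2π·22n) + O(1/n)

Stirling: ln((22n)!) = 22n ln(22n) − 22n + (1/2) ln(2π·22n) + O(1/n).
Expand 22n ln(22n) = 22n (ln n + ln 22) = 22n ln n + 22n ln 22.
Subtract 10n ln n: leading term is (22 − 10) n ln n = 12 n ln n. The next term is 22n ln 22 − 22n = 22(ln 22 − 1) n. Then the (1/2) ln(2π·22n) correction.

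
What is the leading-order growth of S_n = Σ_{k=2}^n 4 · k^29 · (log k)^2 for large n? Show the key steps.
S_n ~ 2 · n^30 · (log n)^2 / 15

By integral comparison, S_n = ∫_1^n 4 · x^29 · (log x)^2 dx + O(n^29 · (log n)^2). For the integral, the leading term of ∫_1^n x^29 (log x)^2 dx is n^30/30 · (log n)^2 (by repeated integration by parts; each step lowers the log-exponent and produces a relatively O(1/log n) correction). Hence S_n ~ 2 · n^30 · (log n)^2 / 15.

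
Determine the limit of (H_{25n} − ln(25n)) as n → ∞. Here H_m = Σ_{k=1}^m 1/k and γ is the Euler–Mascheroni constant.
lim = γ

By Euler-Maclaurin, H_m = ln m + γ + O(1/m). So
  H_{25n} − ln(25n) = ln(25n) + γ − ln(25n) + O(1/n)
                       = ln(25/25) + γ + O(1/n).
Hence the limit is γ (since ln 1 = 0).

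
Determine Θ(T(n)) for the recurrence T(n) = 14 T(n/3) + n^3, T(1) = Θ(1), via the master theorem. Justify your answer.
T(n) = Θ(n^3)

log_3 14 ≈ 2.402. f(n) = n^3 dominates n^(log_3 14) since 3 > 2.402, and the regularity condition a·f(n/b) = 14·(n/3)^3 = (14/27)·n^3 ≤ c·f(n) holds with c = 14/27 ≈ 0.519 < 1. So this is Case 3: T(n) = Θ(f(n)) = Θ(n^3).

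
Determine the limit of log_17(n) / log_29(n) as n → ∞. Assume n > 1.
lim = ln(29) / ln(17) = log_17(29)

Change of base: log_17(n) = ln n / ln 17 and log_29(n) = ln n / ln 29. The ratio is (ln n / ln 17) · (ln 29 / ln n) = ln 29 / ln 17, a constant independent of n. So the limit is ln 29 / ln 17 = log_17(29).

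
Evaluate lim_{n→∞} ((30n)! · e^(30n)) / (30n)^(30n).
lim = ∞

Stirling: (30n)! ~ sqrt(2π·30n) · (30n/e)^(30n). Hence
  (30n)! · e^(30n) / (30n)^(30n) ~ sqrt(2π·30n) = sqrt(2π·30) · sqrt(n) → ∞.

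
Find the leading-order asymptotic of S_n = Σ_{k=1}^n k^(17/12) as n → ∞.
S_n ~ (12/29) · n^(29/12)

Integral comparison: Σ_{k=1}^n k^(17/12) = ∫_0^n x^(17/12) dx + O(n^(17/12)). The integral is n^(1 + 17/12) / (1 + 17/12) = n^((17+12)/12) / ((17+12)/12) = (12/29) · n^(29/12).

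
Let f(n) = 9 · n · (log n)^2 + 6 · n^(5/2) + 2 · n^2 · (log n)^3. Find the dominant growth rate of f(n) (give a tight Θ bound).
f(n) ∈ Θ(n^(5/2))

Compare the terms by growth order. For large n, n^a · (log n)^b dominates n^a' · (log n)^b' iff a > a', or (a = a' and b > b'). Ranking the 3 terms shows the dominant one is 6 · n^(5/2). Hence f(n) ∈ Θ(n^(5/2)).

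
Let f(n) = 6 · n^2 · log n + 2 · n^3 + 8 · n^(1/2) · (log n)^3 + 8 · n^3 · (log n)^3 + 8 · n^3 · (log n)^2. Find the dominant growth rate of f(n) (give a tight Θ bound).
f(n) ∈ Θ(n^3 · (log n)^3)

Compare the terms by growth order. For large n, n^a · (log n)^b dominates n^a' · (log n)^b' iff a > a', or (a = a' and b > b'). Ranking the 5 terms shows the dominant one is 8 · n^3 · (log n)^3. Hence f(n) ∈ Θ(n^3 · (log n)^3).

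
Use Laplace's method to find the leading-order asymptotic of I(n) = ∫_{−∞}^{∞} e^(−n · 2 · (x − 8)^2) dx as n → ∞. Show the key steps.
I(n) = sqrt(π/(2n))

Here φ(x) = 2 · (x − 8)^2 has its unique minimum at x* = 8 with φ(x*) = 0 and φ''(x*) = 4. Laplace's method gives
  I(n) ~ e^(−n φ(x*)) · sqrt(2π / (n · φ''(x*))) = sqrt(2π / (4n)) = sqrt(π/(2n)).
This is exact: substituting u = (x − 8)·sqrt(2n) gives I(n) = (1/sqrt(2n)) ∫_{−∞}^{∞} e^(−u^2) du = sqrt(π/(2n)).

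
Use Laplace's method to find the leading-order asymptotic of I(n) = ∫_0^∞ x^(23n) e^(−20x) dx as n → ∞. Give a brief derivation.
I(n) ~ (sqrt(2π·23n) / 20) · (23n/(20e))^(23n)

Write the integrand as exp(23n ln x − 20x) and set f(x) = 23n ln x − 20x. Then f'(x) = 23n/x − 20 = 0 at x* = 23n/20, and f''(x*) = −23n/x*^2 = −20^2/(23n). Laplace's method (interior maximum) gives
  I(n) ~ e^(f(x*)) · sqrt(2π / |f''(x*)|)
        = exp(23n ln(23n/20) − 23n) · sqrt(2π · 23n / 20^2)
        = (23n/20)^(23n) e^(−23n) · sqrt(2π·23n) / 20
        = (sqrt(2π·23n) / 20) · (23n/(20e))^(23n).
This matches Γ(23n+1)/20^(23n+1) with Stirling applied to Γ.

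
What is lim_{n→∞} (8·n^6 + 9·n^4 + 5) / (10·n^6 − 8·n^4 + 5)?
lim = 8/10 = 4/5

For large n the leading n^6 terms dominate both numerator and denominator. Dividing top and bottom by n^6, every other term tends to 0, leaving 8/10 = 4/5.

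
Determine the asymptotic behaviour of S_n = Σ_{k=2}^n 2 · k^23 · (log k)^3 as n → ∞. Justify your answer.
S_n ~ n^24 · (log n)^3 / 12

By integral comparison, S_n = ∫_1^n 2 · x^23 · (log x)^3 dx + O(n^23 · (log n)^3). For the integral, the leading term of ∫_1^n x^23 (log x)^3 dx is n^24/24 · (log n)^3 (by repeated integration by parts; each step lowers the log-exponent and produces a relatively O(1/log n) correction). Hence S_n ~ n^24 · (log n)^3 / 12.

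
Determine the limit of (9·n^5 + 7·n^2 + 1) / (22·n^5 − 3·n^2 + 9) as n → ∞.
lim = 9/22

For large n the leading n^5 terms dominate both numerator and denominator. Dividing top and bottom by n^5, every other term tends to 0, leaving 9/22.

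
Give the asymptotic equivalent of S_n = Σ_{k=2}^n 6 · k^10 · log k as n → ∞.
S_n ~ 6 · n^11 log n / 11 − 6 · n^11 / 121

By integral comparison, S_n = ∫_1^n 6 · x^10 · log x dx + O(n^10 · log n). For the integral, ∫ x^10 log x dx = n^11 log n / 11 − n^11/121 (integration by parts). Hence S_n ~ 6 · n^11 log n / 11 − 6 · n^11 / 121.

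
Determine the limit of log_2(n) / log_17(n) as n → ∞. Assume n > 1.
lim = ln(17) / ln(2) = log_2(17)

Change of base: log_2(n) = ln n / ln 2 and log_17(n) = ln n / ln 17. The ratio is (ln n / ln 2) · (ln 17 / ln n) = ln 17 / ln 2, a constant independent of n. So the limit is ln 17 / ln 2 = log_2(17).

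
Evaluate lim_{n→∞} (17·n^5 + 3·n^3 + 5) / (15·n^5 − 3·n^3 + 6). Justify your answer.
lim = 17/15

For large n the leading n^5 terms dominate both numerator and denominator. Dividing top and bottom by n^5, every other term tends to 0, leaving 17/15.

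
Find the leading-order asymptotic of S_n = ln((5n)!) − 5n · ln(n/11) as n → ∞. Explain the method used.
S_n ~ 5n · (ln 55 − 1) + O(ln n)

Stirling: ln((5n)!) = 5n ln(5n) − 5n + O(ln n).
  S_n = 5n ln(5n) − 5n − 5n ln(n/11) + O(ln n)
      = 5n ln(5n) − 5n ln n + 5n ln 11 − 5n + O(ln n)
      = 5n ln 5 + 5n ln 11 − 5n + O(ln n)
      = 5n (ln 55 − 1) + O(ln n).
Numerically ln(55) − 1 ≈ 3.0073.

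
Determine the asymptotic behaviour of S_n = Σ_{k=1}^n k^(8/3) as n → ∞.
S_n ~ (3/11) · n^(11/3)

Integral comparison: Σ_{k=1}^n k^(8/3) = ∫_0^n x^(8/3) dx + O(n^(8/3)). The integral is n^(1 + 8/3) / (1 + 8/3) = n^((8+3)/3) / ((8+3)/3) = (3/11) · n^(11/3).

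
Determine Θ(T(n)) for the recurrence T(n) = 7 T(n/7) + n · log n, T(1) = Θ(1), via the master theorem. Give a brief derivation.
T(n) = Θ(n · (log n)^2)

Here log_7 7 = 1 and f(n) = n · log n = Θ(n^(log_7 7) · (log n)^1). This is the extended Case 2 of the master theorem (f matches the critical exponent up to log factors), giving T(n) = Θ(n^(log_7 7) · (log n)^(1+1)) = Θ(n · (log n)^2).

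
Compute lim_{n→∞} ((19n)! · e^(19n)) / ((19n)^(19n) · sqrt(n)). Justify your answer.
lim = sqrt(2π·19)

Stirling: (19n)! ~ sqrt(2π·19n) · (19n/e)^(19n). Hence
  (19n)! · e^(19n) / (19n)^(19n) ~ sqrt(2π·19n).
Dividing by sqrt(n): sqrt(2π·19n) / sqrt(n) = sqrt(2π·19) · n^((1−1)/2), so the limit is sqrt(2π·19).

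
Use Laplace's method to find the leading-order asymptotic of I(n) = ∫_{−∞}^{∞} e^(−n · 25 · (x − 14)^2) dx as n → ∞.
I(n) = sqrt(π/(25n))

Here φ(x) = 25 · (x − 14)^2 has its unique minimum at x* = 14 with φ(x*) = 0 and φ''(x*) = 50. Laplace's method gives
  I(n) ~ e^(−n φ(x*)) · sqrt(2π / (n · φ''(x*))) = sqrt(2π / (50n)) = sqrt(π/(25n)).
This is exact: substituting u = (x − 14)·sqrt(25n) gives I(n) = (1/sqrt(25n)) ∫_{−∞}^{∞} e^(−u^2) du = sqrt(π/(25n)).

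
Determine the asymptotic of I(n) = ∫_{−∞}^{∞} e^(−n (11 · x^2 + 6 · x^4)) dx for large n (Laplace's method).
I(n) ~ sqrt(π/(11n))

φ(x) = 11 · x^2 + 6 · x^4 has its unique global minimum at x* = 0 (since φ'(x) = 22x + 24x^3 = 0 only at x = 0 for real x with both coefficients positive, and φ → ∞ as |x| → ∞). At x* = 0, φ(0) = 0 and φ''(0) = 22. Laplace's method then gives
  I(n) ~ sqrt(2π / (n · φ''(0))) · e^(−n φ(0)) = sqrt(2π / (22n)) = sqrt(π/(11n)).
The 6 · x^4 term contributes only at subleading order (an O(1/n) relative correction).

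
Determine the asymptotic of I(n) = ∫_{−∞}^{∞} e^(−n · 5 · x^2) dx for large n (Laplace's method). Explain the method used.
I(n) = sqrt(π/(5n))

Here φ(x) = 5 · x^2 has its unique minimum at x* = 0 with φ(x*) = 0 and φ''(x*) = 10. Laplace's method gives
  I(n) ~ e^(−n φ(x*)) · sqrt(2π / (n · φ''(x*))) = sqrt(2π / (10n)) = sqrt(π/(5n)).
This is exact: substituting u = (x − 0)·sqrt(5n) gives I(n) = (1/sqrt(5n)) ∫_{−∞}^{∞} e^(−u^2) du = sqrt(π/(5n)).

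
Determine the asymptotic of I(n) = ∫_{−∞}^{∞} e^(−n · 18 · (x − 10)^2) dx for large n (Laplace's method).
I(n) = sqrt(π/(18n))

Here φ(x) = 18 · (x − 10)^2 has its unique minimum at x* = 10 with φ(x*) = 0 and φ''(x*) = 36. Laplace's method gives
  I(n) ~ e^(−n φ(x*)) · sqrt(2π / (n · φ''(x*))) = sqrt(2π / (36n)) = sqrt(π/(18n)).
This is exact: substituting u = (x − 10)·sqrt(18n) gives I(n) = (1/sqrt(18n)) ∫_{−∞}^{∞} e^(−u^2) du = sqrt(π/(18n)).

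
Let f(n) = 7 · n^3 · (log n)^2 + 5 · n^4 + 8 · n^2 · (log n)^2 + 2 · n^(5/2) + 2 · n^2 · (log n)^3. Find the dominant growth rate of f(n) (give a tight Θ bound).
f(n) ∈ Θ(n^4)

Compare the terms by growth order. For large n, n^a · (log n)^b dominates n^a' · (log n)^b' iff a > a', or (a = a' and b > b'). Ranking the 5 terms shows the dominant one is 5 · n^4. Hence f(n) ∈ Θ(n^4).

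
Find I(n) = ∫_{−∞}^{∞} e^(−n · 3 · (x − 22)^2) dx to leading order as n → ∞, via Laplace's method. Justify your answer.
I(n) = sqrt(π/(3n))

Here φ(x) = 3 · (x − 22)^2 has its unique minimum at x* = 22 with φ(x*) = 0 and φ''(x*) = 6. Laplace's method gives
  I(n) ~ e^(−n φ(x*)) · sqrt(2π / (n · φ''(x*))) = sqrt(2π / (6n)) = sqrt(π/(3n)).
This is exact: substituting u = (x − 22)·sqrt(3n) gives I(n) = (1/sqrt(3n)) ∫_{−∞}^{∞} e^(−u^2) du = sqrt(π/(3n)).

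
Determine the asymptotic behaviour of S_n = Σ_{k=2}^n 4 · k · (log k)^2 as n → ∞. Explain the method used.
S_n ~ 2 · n^2 · (log n)^2

By integral comparison, S_n = ∫_1^n 4 · x · (log x)^2 dx + O(n · (log n)^2). For the integral, the leading term of ∫_1^n x^1 (log x)^2 dx is n^2/2 · (log n)^2 (by repeated integration by parts; each step lowers the log-exponent and produces a relatively O(1/log n) correction). Hence S_n ~ 2 · n^2 · (log n)^2.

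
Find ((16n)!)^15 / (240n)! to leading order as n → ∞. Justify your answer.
((16n)!)^15/(240n)! ~ ((2π·16n)^(14/2) / sqrt(15)) · 15^(−15·16n)  →  0

Write N = 16n. Stirling: N! ~ sqrt(2π N)(N/e)^N and (15N)! ~ sqrt(2π·15N)·(15N/e)^(15N).
  (N!)^15/(15N)! ~ (2π N)^(15/2) (N/e)^(15N) / [sqrt(2π·15N) (15N/e)^(15N)]
     = (2π N)^(15/2) / sqrt(2π·15N) · (N/(15N))^(15N)
     = (2π N)^((15−1)/2) / sqrt(15) · 15^(−15N).
Since 15^15 > 1, the factor 15^(−15N) decays exponentially, so the ratio → 0. Substituting N = 16n gives the stated form.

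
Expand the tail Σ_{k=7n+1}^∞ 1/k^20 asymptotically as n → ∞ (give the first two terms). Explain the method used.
Σ_{k>7n} 1/k^20 = 1/(19 · (7n)^19) − 1/(2 · (7n)^20) + O(1/(7n)^21)

Compare to the integral: ∫_{7n}^∞ x^(−20) dx = [−x^(−19)/19]_{7n}^∞ = 1/((20−1)·(7n)^19). The Euler-Maclaurin correction adds −f(7n)/2 = −1/(2·(7n)^20). Euler-Maclaurin then gives
  Σ_{k>7n} 1/k^20 = ∫_{7n}^∞ dx/x^20 − 1/(2·(7n)^20) + O(1/(7n)^21).
(Equivalently this is ζ(20) − Σ_{k≤7n} 1/k^20.)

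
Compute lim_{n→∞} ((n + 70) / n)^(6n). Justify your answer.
lim = e^420

Rewrite as (1 + 70/n)^(6n). By the standard limit (1 + x/n)^n → e^x, we have (1 + 70/n)^n → e^70, and raising to the 6th power gives e^420.
More precisely, ln[(1 + 70/n)^(6n)] = 6n · ln(1 + 70/n) = 6n · (70/n + O(1/n^2)) = 420 + O(1/n) → 420.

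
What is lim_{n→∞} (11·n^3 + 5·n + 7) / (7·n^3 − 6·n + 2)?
lim = 11/7

For large n the leading n^3 terms dominate both numerator and denominator. Dividing top and bottom by n^3, every other term tends to 0, leaving 11/7.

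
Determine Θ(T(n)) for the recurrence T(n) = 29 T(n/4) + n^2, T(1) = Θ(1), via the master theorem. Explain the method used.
T(n) = Θ(n^(log_4 29))

Master theorem: compare f(n) = n^2 to n^(log_4 29) where log_4 29 ≈ 2.429. Since 2 < log_4 29, we have f(n) = O(n^(log_4 29 − ε)) for some ε > 0 — Case 1. Hence T(n) = Θ(n^(log_4 29)).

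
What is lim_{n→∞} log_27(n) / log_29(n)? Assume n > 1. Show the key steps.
lim = ln(29) / ln(27) = log_27(29)

Change of base: log_27(n) = ln n / ln 27 and log_29(n) = ln n / ln 29. The ratio is (ln n / ln 27) · (ln 29 / ln n) = ln 29 / ln 27, a constant independent of n. So the limit is ln 29 / ln 27 = log_27(29).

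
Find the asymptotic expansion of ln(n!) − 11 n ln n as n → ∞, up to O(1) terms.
ln(n!) − 11 n ln n = −10 n ln n − n + (1/2) ln(2π n) + O(1/n)

Stirling: ln((n)!) = n ln(n) − n + (1/2) ln(2π·n) + O(1/n).
Here n ln(n) = n ln n.
Subtract 11n ln n: leading term is (1 − 11) n ln n = −10 n ln n. The next term is −n. Then the (1/2) ln(2π·n) correction.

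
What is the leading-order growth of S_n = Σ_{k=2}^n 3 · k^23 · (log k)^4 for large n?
S_n ~ n^24 · (log n)^4 / 8

By integral comparison, S_n = ∫_1^n 3 · x^23 · (log x)^4 dx + O(n^23 · (log n)^4). For the integral, the leading term of ∫_1^n x^23 (log x)^4 dx is n^24/24 · (log n)^4 (by repeated integration by parts; each step lowers the log-exponent and produces a relatively O(1/log n) correction). Hence S_n ~ n^24 · (log n)^4 / 8.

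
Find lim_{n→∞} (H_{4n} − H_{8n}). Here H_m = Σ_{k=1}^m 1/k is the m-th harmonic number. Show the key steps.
lim = ln(4/8) = −ln 2

Euler-Maclaurin gives H_m = ln m + γ + 1/(2m) + O(1/m^2). The γ and O(1/m) terms cancel in the difference:
  H_{4n} − H_{8n} = ln(4n) − ln(8n) + O(1/n) = ln(4/8) + O(1/n).
Hence the limit is ln(4/8) = −ln 2.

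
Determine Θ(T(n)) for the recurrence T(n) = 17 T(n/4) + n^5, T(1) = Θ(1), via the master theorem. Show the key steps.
T(n) = Θ(n^5)

log_4 17 ≈ 2.044. f(n) = n^5 dominates n^(log_4 17) since 5 > 2.044, and the regularity condition a·f(n/b) = 17·(n/4)^5 = (17/1024)·n^5 ≤ c·f(n) holds with c = 17/1024 ≈ 0.0166 < 1. So this is Case 3: T(n) = Θ(f(n)) = Θ(n^5).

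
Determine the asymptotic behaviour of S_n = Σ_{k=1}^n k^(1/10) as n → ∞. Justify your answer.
S_n ~ (10/11) · n^(11/10)

Integral comparison: Σ_{k=1}^n k^(1/10) = ∫_0^n x^(1/10) dx + O(n^(1/10)). The integral is n^(1 + 1/10) / (1 + 1/10) = n^((1+10)/10) / ((1+10)/10) = (10/11) · n^(11/10).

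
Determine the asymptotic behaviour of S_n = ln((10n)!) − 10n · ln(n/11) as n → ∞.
S_n ~ 10n · (ln 110 − 1) + O(ln n)

Stirling: ln((10n)!) = 10n ln(10n) − 10n + O(ln n).
  S_n = 10n ln(10n) − 10n − 10n ln(n/11) + O(ln n)
      = 10n ln(10n) − 10n ln n + 10n ln 11 − 10n + O(ln n)
      = 10n ln 10 + 10n ln 11 − 10n + O(ln n)
      = 10n (ln 110 − 1) + O(ln n).
Numerically ln(110) − 1 ≈ 3.7005.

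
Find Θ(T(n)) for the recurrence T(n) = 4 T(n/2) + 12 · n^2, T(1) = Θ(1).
T(n) = Θ(n^2 log n)

log_2 4 = 2, and f(n) = 12 · n^2 = Θ(n^(log_2 4)). This is Case 2 of the master theorem: T(n) = Θ(f(n) · log n) = Θ(n^2 log n).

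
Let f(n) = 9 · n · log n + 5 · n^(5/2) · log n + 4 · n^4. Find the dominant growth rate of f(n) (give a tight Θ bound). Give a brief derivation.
f(n) ∈ Θ(n^4)

Compare the terms by growth order. For large n, n^a · (log n)^b dominates n^a' · (log n)^b' iff a > a', or (a = a' and b > b'). Ranking the 3 terms shows the dominant one is 4 · n^4. Hence f(n) ∈ Θ(n^4).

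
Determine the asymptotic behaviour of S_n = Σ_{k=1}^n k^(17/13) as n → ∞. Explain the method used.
S_n ~ (13/30) · n^(30/13)

Integral comparison: Σ_{k=1}^n k^(17/13) = ∫_0^n x^(17/13) dx + O(n^(17/13)). The integral is n^(1 + 17/13) / (1 + 17/13) = n^((17+13)/13) / ((17+13)/13) = (13/30) · n^(30/13).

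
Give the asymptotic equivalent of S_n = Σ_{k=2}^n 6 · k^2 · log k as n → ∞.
S_n ~ 2 · n^3 log n − 2 · n^3 / 3

By integral comparison, S_n = ∫_1^n 6 · x^2 · log x dx + O(n^2 · log n). For the integral, ∫ x^2 log x dx = n^3 log n / 3 − n^3/9 (integration by parts). Hence S_n ~ 2 · n^3 log n − 2 · n^3 / 3.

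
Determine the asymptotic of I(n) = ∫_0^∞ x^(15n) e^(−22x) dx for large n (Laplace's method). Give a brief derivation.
I(n) ~ (sqrt(2π·15n) / 22) · (15n/(22e))^(15n)

Write the integrand as exp(15n ln x − 22x) and set f(x) = 15n ln x − 22x. Then f'(x) = 15n/x − 22 = 0 at x* = 15n/22, and f''(x*) = −15n/x*^2 = −22^2/(15n). Laplace's method (interior maximum) gives
  I(n) ~ e^(f(x*)) · sqrt(2π / |f''(x*)|)
        = exp(15n ln(15n/22) − 15n) · sqrt(2π · 15n / 22^2)
        = (15n/22)^(15n) e^(−15n) · sqrt(2π·15n) / 22
        = (sqrt(2π·15n) / 22) · (15n/(22e))^(15n).
This matches Γ(15n+1)/22^(15n+1) with Stirling applied to Γ.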